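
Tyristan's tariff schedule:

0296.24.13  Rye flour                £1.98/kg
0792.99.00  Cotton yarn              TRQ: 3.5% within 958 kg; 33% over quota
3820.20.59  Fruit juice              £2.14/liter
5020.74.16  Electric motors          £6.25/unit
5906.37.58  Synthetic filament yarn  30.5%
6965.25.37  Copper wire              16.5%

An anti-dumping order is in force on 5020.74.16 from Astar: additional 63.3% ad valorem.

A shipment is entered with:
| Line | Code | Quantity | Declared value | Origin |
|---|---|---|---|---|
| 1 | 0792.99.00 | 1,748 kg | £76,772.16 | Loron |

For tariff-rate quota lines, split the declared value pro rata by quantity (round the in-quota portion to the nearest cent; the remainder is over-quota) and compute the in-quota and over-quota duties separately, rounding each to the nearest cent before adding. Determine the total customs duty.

£12,922.58

Line 1 (0792.99.00, Loron, 1,748 kg, £76,772.16):
Code 0792.99.00 is under a tariff-rate quota (threshold 958 kg). In-quota: 958 kg at 3.5%; over-quota: 790 kg at 33%.
Pro-rata value split: in-quota = £76,772.16 × 958/1,748 = £42,075.36; over-quota = £76,772.16 − £42,075.36 = £34,696.80.
In-quota duty = £42,075.36 × 3.5% = £1,472.64. Over-quota duty = £34,696.80 × 33% = £11,449.94.
Line duty = £1,472.64 + £11,449.94 = £12,922.58.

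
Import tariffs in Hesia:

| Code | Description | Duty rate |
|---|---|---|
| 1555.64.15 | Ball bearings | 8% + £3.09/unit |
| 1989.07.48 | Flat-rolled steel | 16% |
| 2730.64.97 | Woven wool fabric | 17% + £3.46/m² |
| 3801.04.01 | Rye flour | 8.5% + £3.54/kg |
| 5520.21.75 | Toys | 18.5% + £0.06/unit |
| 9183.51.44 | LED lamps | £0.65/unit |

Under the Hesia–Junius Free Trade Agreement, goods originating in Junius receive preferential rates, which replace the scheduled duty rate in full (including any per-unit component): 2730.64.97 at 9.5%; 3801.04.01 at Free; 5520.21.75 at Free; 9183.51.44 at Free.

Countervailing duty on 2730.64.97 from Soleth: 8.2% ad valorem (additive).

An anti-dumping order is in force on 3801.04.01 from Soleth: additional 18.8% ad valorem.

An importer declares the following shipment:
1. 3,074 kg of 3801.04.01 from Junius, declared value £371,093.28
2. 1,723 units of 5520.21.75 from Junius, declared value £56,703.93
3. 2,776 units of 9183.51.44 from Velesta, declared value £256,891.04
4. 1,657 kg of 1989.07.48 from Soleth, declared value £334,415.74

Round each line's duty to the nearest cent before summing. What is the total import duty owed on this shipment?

Line 1 (3801.04.01, Junius, 3,074 kg, £371,093.28):
Base rate for 3801.04.01 is 8.5% + £3.54/kg.
Origin Junius qualifies under the Hesia–Junius agreement and 3801.04.01 is covered: preferential rate Free applies instead.
The additional-duty order on 3801.04.01 targets Soleth, not Junius; it does not apply.
Duty = £371,093.28 × 0% = £0.00.
Line 2 (5520.21.75, Junius, 1,723 units, £56,703.93):
Base rate for 5520.21.75 is 18.5% + £0.06/unit.
Origin Junius qualifies under the Hesia–Junius agreement and 5520.21.75 is covered: preferential rate Free applies instead.
Duty = £56,703.93 × 0% = £0.00.
Line 3 (9183.51.44, Velesta, 2,776 units, £256,891.04):
Base rate for 9183.51.44 is £0.65/unit.
9183.51.44 has an FTA preferential rate, but origin Velesta is not Junius; base rate stands.
Duty = 2,776 × £0.65 = £1,804.40.
Line 4 (1989.07.48, Soleth, 1,657 kg, £334,415.74):
Base rate for 1989.07.48 is 16%.
Duty = £334,415.74 × 16% = £53,506.52.
Total = £0.00 + £0.00 + £1,804.40 + £53,506.52 = £55,310.92.

£55,310.92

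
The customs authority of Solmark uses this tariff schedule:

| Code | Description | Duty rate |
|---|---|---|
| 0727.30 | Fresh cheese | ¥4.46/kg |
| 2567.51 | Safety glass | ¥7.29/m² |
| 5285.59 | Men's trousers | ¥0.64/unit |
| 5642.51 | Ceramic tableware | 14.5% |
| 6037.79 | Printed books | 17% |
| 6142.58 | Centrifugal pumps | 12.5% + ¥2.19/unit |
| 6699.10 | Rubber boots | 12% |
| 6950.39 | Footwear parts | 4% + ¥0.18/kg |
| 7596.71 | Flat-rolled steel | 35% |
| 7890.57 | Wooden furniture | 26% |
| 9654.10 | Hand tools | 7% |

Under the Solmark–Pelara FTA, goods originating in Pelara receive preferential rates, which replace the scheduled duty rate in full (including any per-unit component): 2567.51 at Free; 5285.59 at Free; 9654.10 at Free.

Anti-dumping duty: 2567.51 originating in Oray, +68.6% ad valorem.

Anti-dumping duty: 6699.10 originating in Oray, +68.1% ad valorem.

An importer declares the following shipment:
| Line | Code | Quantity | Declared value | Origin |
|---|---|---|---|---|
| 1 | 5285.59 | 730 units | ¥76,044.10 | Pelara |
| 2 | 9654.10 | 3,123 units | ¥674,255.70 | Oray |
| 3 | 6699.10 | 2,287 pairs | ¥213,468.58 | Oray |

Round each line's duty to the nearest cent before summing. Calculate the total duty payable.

¥218,186.23

Line 1 (5285.59, Pelara, 730 units, ¥76,044.10):
Base rate for 5285.59 is ¥0.64/unit.
Origin Pelara qualifies under the Solmark–Pelara agreement and 5285.59 is covered: preferential rate Free applies instead.
Duty = ¥76,044.10 × 0% = ¥0.00.
Line 2 (9654.10, Oray, 3,123 units, ¥674,255.70):
Base rate for 9654.10 is 7%.
9654.10 has an FTA preferential rate, but origin Oray is not Pelara; base rate stands.
Duty = ¥674,255.70 × 7% = ¥47,197.90.
Line 3 (6699.10, Oray, 2,287 pairs, ¥213,468.58):
Base rate for 6699.10 is 12%.
Additional duty on 6699.10 from Oray: +68.1%. Applied ad valorem rate: 12% + 68.1% = 80.1%.
Duty = ¥213,468.58 × 80.1% = ¥170,988.33.
Total = ¥0.00 + ¥47,197.90 + ¥170,988.33 = ¥218,186.23.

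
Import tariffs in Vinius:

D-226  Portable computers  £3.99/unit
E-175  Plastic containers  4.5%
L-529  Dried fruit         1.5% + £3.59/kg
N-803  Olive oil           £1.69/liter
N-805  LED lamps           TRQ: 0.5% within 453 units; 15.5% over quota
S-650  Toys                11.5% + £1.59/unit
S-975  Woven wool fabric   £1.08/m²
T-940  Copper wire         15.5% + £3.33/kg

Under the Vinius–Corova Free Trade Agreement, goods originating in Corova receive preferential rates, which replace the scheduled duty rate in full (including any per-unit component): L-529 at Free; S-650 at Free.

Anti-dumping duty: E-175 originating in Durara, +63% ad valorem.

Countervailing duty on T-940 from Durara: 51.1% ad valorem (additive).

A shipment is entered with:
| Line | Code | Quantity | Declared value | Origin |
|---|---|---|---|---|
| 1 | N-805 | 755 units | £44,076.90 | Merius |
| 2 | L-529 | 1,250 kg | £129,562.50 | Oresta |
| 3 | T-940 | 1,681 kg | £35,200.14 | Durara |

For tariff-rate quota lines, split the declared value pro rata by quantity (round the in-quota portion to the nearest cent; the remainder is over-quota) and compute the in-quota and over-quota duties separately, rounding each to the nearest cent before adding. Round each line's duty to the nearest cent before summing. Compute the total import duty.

Line 1 (N-805, Merius, 755 units, £44,076.90):
Code N-805 is under a tariff-rate quota (threshold 453 units). In-quota: 453 units at 0.5%; over-quota: 302 units at 15.5%.
Pro-rata value split: in-quota = £44,076.90 × 453/755 = £26,446.14; over-quota = £44,076.90 − £26,446.14 = £17,630.76.
In-quota duty = £26,446.14 × 0.5% = £132.23. Over-quota duty = £17,630.76 × 15.5% = £2,732.77.
Line duty = £132.23 + £2,732.77 = £2,865.00.
Line 2 (L-529, Oresta, 1,250 kg, £129,562.50):
Base rate for L-529 is 1.5% + £3.59/kg.
L-529 has an FTA preferential rate, but origin Oresta is not Corova; base rate stands.
Duty = £129,562.50 × 1.5% + 1,250 × £3.59 = £6,430.94.
Line 3 (T-940, Durara, 1,681 kg, £35,200.14):
Base rate for T-940 is 15.5% + £3.33/kg.
Additional duty on T-940 from Durara: +51.1%. Applied ad valorem rate: 15.5% + 51.1% = 66.6%.
Duty = £35,200.14 × 66.6% + 1,681 × £3.33 = £29,041.02.
Total = £2,865.00 + £6,430.94 + £29,041.02 = £38,336.96.

£38,336.96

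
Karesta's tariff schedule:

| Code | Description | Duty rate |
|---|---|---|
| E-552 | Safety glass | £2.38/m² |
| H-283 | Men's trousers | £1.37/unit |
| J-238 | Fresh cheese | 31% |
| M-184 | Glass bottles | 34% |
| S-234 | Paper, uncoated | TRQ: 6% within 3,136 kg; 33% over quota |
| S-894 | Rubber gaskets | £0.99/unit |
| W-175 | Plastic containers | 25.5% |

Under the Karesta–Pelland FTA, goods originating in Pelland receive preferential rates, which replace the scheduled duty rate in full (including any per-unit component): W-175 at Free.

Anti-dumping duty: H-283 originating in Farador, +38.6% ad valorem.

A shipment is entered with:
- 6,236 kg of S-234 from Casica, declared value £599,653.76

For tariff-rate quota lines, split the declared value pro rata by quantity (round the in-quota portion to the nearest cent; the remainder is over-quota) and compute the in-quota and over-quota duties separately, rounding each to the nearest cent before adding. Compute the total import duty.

Line 1 (S-234, Casica, 6,236 kg, £599,653.76):
Code S-234 is under a tariff-rate quota (threshold 3,136 kg). In-quota: 3,136 kg at 6%; over-quota: 3,100 kg at 33%.
Pro-rata value split: in-quota = £599,653.76 × 3,136/6,236 = £301,557.76; over-quota = £599,653.76 − £301,557.76 = £298,096.00.
In-quota duty = £301,557.76 × 6% = £18,093.47. Over-quota duty = £298,096.00 × 33% = £98,371.68.
Line duty = £18,093.47 + £98,371.68 = £116,465.15.

£116,465.15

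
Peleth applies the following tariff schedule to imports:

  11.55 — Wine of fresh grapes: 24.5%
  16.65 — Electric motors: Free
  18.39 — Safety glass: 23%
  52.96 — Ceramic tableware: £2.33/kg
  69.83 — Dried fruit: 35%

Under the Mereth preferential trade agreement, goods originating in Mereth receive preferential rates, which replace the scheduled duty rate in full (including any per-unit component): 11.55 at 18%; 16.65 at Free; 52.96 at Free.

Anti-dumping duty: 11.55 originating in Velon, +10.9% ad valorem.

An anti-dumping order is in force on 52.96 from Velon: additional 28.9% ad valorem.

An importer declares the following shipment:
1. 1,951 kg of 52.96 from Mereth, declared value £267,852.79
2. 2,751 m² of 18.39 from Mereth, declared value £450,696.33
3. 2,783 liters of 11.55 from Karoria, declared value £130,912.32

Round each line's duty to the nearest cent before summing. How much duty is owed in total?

Line 1 (52.96, Mereth, 1,951 kg, £267,852.79):
Base rate for 52.96 is £2.33/kg.
Origin Mereth qualifies under the Peleth–Mereth agreement and 52.96 is covered: preferential rate Free applies instead.
The additional-duty order on 52.96 targets Velon, not Mereth; it does not apply.
Duty = £267,852.79 × 0% = £0.00.
Line 2 (18.39, Mereth, 2,751 m², £450,696.33):
Base rate for 18.39 is 23%.
Origin Mereth is the FTA partner but 18.39 is not on the preference list; base rate stands.
Duty = £450,696.33 × 23% = £103,660.16.
Line 3 (11.55, Karoria, 2,783 liters, £130,912.32):
Base rate for 11.55 is 24.5%.
11.55 has an FTA preferential rate, but origin Karoria is not Mereth; base rate stands.
The additional-duty order on 11.55 targets Velon, not Karoria; it does not apply.
Duty = £130,912.32 × 24.5% = £32,073.52.
Total = £0.00 + £103,660.16 + £32,073.52 = £135,733.68.

£135,733.68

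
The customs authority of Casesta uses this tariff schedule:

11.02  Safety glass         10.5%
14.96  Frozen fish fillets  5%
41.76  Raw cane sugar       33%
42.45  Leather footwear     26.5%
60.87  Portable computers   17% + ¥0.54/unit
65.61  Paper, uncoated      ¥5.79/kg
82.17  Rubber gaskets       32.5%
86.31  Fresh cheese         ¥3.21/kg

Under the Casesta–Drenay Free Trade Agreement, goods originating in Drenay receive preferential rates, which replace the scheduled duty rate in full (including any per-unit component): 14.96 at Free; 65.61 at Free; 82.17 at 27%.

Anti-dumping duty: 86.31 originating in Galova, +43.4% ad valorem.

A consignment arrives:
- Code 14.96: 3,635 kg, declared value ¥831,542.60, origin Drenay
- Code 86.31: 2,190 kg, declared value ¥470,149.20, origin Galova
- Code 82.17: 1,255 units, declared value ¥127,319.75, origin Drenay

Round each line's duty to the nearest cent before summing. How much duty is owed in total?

¥245,450.98

Line 1 (14.96, Drenay, 3,635 kg, ¥831,542.60):
Base rate for 14.96 is 5%.
Origin Drenay qualifies under the Casesta–Drenay agreement and 14.96 is covered: preferential rate Free applies instead.
Duty = ¥831,542.60 × 0% = ¥0.00.
Line 2 (86.31, Galova, 2,190 kg, ¥470,149.20):
Base rate for 86.31 is ¥3.21/kg.
Additional duty on 86.31 from Galova: +43.4% ad valorem. Applied ad valorem rate = 43.4%.
Duty = ¥470,149.20 × 43.4% + 2,190 × ¥3.21 = ¥211,074.65.
Line 3 (82.17, Drenay, 1,255 units, ¥127,319.75):
Base rate for 82.17 is 32.5%.
Origin Drenay qualifies under the Casesta–Drenay agreement and 82.17 is covered: preferential rate 27% applies instead.
Duty = ¥127,319.75 × 27% = ¥34,376.33.
Total = ¥0.00 + ¥211,074.65 + ¥34,376.33 = ¥245,450.98.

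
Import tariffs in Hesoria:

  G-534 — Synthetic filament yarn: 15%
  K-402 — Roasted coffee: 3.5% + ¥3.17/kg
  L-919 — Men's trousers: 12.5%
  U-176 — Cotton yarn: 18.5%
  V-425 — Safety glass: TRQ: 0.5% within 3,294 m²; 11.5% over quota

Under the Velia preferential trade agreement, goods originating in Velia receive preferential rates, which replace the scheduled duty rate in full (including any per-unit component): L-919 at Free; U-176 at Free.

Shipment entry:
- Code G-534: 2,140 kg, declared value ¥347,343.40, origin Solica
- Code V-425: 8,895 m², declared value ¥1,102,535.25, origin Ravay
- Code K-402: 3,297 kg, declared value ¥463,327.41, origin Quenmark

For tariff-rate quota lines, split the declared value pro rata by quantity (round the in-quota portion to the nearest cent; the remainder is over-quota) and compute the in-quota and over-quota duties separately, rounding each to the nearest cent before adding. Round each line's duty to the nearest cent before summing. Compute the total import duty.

¥160,648.97

Line 1 (G-534, Solica, 2,140 kg, ¥347,343.40):
Base rate for G-534 is 15%.
Duty = ¥347,343.40 × 15% = ¥52,101.51.
Line 2 (V-425, Ravay, 8,895 m², ¥1,102,535.25):
Code V-425 is under a tariff-rate quota (threshold 3,294 m²). In-quota: 3,294 m² at 0.5%; over-quota: 5,601 m² at 11.5%.
Pro-rata value split: in-quota = ¥1,102,535.25 × 3,294/8,895 = ¥408,291.30; over-quota = ¥1,102,535.25 − ¥408,291.30 = ¥694,243.95.
In-quota duty = ¥408,291.30 × 0.5% = ¥2,041.46. Over-quota duty = ¥694,243.95 × 11.5% = ¥79,838.05.
Line duty = ¥2,041.46 + ¥79,838.05 = ¥81,879.51.
Line 3 (K-402, Quenmark, 3,297 kg, ¥463,327.41):
Base rate for K-402 is 3.5% + ¥3.17/kg.
Duty = ¥463,327.41 × 3.5% + 3,297 × ¥3.17 = ¥26,667.95.
Total = ¥52,101.51 + ¥81,879.51 + ¥26,667.95 = ¥160,648.97.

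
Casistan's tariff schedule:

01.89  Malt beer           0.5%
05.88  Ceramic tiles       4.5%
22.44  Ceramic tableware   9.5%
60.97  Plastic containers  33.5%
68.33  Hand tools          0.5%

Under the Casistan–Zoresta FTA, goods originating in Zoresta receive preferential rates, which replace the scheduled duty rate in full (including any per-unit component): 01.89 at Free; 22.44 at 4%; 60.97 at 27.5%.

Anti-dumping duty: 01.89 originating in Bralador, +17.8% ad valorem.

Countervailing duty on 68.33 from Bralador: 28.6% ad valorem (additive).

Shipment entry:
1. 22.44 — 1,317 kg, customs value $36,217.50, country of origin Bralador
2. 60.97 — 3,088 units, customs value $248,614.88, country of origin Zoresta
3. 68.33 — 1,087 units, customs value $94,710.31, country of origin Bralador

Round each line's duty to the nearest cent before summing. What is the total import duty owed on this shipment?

Line 1 (22.44, Bralador, 1,317 kg, $36,217.50):
Base rate for 22.44 is 9.5%.
22.44 has an FTA preferential rate, but origin Bralador is not Zoresta; base rate stands.
Duty = $36,217.50 × 9.5% = $3,440.66.
Line 2 (60.97, Zoresta, 3,088 units, $248,614.88):
Base rate for 60.97 is 33.5%.
Origin Zoresta qualifies under the Casistan–Zoresta agreement and 60.97 is covered: preferential rate 27.5% applies instead.
Duty = $248,614.88 × 27.5% = $68,369.09.
Line 3 (68.33, Bralador, 1,087 units, $94,710.31):
Base rate for 68.33 is 0.5%.
Additional duty on 68.33 from Bralador: +28.6%. Applied ad valorem rate: 0.5% + 28.6% = 29.1%.
Duty = $94,710.31 × 29.1% = $27,560.70.
Total = $3,440.66 + $68,369.09 + $27,560.70 = $99,370.45.

$99,370.45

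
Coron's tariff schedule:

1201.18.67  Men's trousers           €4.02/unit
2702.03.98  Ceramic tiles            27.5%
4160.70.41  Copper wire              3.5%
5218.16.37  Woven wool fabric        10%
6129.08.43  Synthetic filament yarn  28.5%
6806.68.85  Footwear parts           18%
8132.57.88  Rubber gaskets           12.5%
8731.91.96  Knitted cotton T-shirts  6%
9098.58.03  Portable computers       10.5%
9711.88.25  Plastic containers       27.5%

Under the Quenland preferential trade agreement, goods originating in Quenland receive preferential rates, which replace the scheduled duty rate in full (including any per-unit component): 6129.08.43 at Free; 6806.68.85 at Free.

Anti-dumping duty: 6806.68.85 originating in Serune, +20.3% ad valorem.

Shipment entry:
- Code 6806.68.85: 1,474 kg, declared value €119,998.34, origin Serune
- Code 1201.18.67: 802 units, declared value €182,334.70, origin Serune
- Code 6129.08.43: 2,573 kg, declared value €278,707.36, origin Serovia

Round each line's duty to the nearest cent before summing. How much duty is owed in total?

€128,615.00

Line 1 (6806.68.85, Serune, 1,474 kg, €119,998.34):
Base rate for 6806.68.85 is 18%.
6806.68.85 has an FTA preferential rate, but origin Serune is not Quenland; base rate stands.
Additional duty on 6806.68.85 from Serune: +20.3%. Applied ad valorem rate: 18% + 20.3% = 38.3%.
Duty = €119,998.34 × 38.3% = €45,959.36.
Line 2 (1201.18.67, Serune, 802 units, €182,334.70):
Base rate for 1201.18.67 is €4.02/unit.
Duty = 802 × €4.02 = €3,224.04.
Line 3 (6129.08.43, Serovia, 2,573 kg, €278,707.36):
Base rate for 6129.08.43 is 28.5%.
6129.08.43 has an FTA preferential rate, but origin Serovia is not Quenland; base rate stands.
Duty = €278,707.36 × 28.5% = €79,431.60.
Total = €45,959.36 + €3,224.04 + €79,431.60 = €128,615.00.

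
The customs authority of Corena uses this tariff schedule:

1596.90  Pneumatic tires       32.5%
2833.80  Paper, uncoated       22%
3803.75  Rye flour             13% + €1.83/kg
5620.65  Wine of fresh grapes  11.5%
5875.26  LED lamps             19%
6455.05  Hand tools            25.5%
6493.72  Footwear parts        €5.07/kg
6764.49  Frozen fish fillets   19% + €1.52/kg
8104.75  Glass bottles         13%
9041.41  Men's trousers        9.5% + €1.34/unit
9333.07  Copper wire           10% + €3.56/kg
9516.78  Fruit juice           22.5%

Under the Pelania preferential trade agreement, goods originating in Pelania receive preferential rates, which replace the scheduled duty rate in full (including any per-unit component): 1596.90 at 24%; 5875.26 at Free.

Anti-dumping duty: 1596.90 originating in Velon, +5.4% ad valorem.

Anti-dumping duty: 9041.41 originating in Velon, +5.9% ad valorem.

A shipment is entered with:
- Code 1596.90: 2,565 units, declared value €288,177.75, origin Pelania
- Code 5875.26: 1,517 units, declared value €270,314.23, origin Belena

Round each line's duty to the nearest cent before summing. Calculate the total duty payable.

Line 1 (1596.90, Pelania, 2,565 units, €288,177.75):
Base rate for 1596.90 is 32.5%.
Origin Pelania qualifies under the Corena–Pelania agreement and 1596.90 is covered: preferential rate 24% applies instead.
The additional-duty order on 1596.90 targets Velon, not Pelania; it does not apply.
Duty = €288,177.75 × 24% = €69,162.66.
Line 2 (5875.26, Belena, 1,517 units, €270,314.23):
Base rate for 5875.26 is 19%.
5875.26 has an FTA preferential rate, but origin Belena is not Pelania; base rate stands.
Duty = €270,314.23 × 19% = €51,359.70.
Total = €69,162.66 + €51,359.70 = €120,522.36.

€120,522.36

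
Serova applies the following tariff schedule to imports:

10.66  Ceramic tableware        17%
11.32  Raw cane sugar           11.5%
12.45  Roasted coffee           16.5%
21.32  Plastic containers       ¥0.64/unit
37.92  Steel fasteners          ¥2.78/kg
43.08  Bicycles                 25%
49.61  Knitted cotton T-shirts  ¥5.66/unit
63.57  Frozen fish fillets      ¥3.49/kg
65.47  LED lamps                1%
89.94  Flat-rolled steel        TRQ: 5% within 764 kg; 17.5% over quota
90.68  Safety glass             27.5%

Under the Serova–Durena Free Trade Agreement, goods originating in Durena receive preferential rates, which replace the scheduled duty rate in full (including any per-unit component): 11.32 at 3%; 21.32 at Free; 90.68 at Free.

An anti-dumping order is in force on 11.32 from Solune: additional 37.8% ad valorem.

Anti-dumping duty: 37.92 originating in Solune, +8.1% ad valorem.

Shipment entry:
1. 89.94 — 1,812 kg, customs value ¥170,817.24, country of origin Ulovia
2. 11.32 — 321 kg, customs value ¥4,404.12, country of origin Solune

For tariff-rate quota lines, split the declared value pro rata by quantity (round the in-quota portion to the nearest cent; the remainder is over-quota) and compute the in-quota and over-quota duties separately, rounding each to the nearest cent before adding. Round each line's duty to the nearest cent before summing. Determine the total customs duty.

Line 1 (89.94, Ulovia, 1,812 kg, ¥170,817.24):
Code 89.94 is under a tariff-rate quota (threshold 764 kg). In-quota: 764 kg at 5%; over-quota: 1,048 kg at 17.5%.
Pro-rata value split: in-quota = ¥170,817.24 × 764/1,812 = ¥72,022.28; over-quota = ¥170,817.24 − ¥72,022.28 = ¥98,794.96.
In-quota duty = ¥72,022.28 × 5% = ¥3,601.11. Over-quota duty = ¥98,794.96 × 17.5% = ¥17,289.12.
Line duty = ¥3,601.11 + ¥17,289.12 = ¥20,890.23.
Line 2 (11.32, Solune, 321 kg, ¥4,404.12):
Base rate for 11.32 is 11.5%.
11.32 has an FTA preferential rate, but origin Solune is not Durena; base rate stands.
Additional duty on 11.32 from Solune: +37.8%. Applied ad valorem rate: 11.5% + 37.8% = 49.3%.
Duty = ¥4,404.12 × 49.3% = ¥2,171.23.
Total = ¥20,890.23 + ¥2,171.23 = ¥23,061.46.

¥23,061.46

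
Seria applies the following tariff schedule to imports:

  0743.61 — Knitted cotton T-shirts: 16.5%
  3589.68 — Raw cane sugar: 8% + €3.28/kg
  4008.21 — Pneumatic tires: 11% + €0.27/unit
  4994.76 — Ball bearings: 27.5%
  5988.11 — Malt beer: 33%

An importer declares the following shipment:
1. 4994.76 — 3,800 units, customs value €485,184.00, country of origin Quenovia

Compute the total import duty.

€133,425.60

Line 1 (4994.76, Quenovia, 3,800 units, €485,184.00):
Base rate for 4994.76 is 27.5%.
Duty = €485,184.00 × 27.5% = €133,425.60.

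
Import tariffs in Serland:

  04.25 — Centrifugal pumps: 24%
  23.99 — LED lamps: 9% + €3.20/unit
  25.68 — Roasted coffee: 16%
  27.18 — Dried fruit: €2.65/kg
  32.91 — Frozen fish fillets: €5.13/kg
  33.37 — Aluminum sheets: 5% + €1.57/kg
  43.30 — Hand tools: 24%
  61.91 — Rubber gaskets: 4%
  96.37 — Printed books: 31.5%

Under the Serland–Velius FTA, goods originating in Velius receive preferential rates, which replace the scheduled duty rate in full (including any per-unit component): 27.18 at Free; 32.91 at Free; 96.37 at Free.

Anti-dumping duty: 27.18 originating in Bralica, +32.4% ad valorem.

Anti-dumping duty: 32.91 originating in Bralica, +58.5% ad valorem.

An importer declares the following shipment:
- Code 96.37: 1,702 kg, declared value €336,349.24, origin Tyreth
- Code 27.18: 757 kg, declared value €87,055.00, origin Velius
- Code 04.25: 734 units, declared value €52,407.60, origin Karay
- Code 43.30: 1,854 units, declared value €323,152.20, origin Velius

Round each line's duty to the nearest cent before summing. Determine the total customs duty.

€196,084.36

Line 1 (96.37, Tyreth, 1,702 kg, €336,349.24):
Base rate for 96.37 is 31.5%.
96.37 has an FTA preferential rate, but origin Tyreth is not Velius; base rate stands.
Duty = €336,349.24 × 31.5% = €105,950.01.
Line 2 (27.18, Velius, 757 kg, €87,055.00):
Base rate for 27.18 is €2.65/kg.
Origin Velius qualifies under the Serland–Velius agreement and 27.18 is covered: preferential rate Free applies instead.
The additional-duty order on 27.18 targets Bralica, not Velius; it does not apply.
Duty = €87,055.00 × 0% = €0.00.
Line 3 (04.25, Karay, 734 units, €52,407.60):
Base rate for 04.25 is 24%.
Duty = €52,407.60 × 24% = €12,577.82.
Line 4 (43.30, Velius, 1,854 units, €323,152.20):
Base rate for 43.30 is 24%.
Origin Velius is the FTA partner but 43.30 is not on the preference list; base rate stands.
Duty = €323,152.20 × 24% = €77,556.53.
Total = €105,950.01 + €0.00 + €12,577.82 + €77,556.53 = €196,084.36.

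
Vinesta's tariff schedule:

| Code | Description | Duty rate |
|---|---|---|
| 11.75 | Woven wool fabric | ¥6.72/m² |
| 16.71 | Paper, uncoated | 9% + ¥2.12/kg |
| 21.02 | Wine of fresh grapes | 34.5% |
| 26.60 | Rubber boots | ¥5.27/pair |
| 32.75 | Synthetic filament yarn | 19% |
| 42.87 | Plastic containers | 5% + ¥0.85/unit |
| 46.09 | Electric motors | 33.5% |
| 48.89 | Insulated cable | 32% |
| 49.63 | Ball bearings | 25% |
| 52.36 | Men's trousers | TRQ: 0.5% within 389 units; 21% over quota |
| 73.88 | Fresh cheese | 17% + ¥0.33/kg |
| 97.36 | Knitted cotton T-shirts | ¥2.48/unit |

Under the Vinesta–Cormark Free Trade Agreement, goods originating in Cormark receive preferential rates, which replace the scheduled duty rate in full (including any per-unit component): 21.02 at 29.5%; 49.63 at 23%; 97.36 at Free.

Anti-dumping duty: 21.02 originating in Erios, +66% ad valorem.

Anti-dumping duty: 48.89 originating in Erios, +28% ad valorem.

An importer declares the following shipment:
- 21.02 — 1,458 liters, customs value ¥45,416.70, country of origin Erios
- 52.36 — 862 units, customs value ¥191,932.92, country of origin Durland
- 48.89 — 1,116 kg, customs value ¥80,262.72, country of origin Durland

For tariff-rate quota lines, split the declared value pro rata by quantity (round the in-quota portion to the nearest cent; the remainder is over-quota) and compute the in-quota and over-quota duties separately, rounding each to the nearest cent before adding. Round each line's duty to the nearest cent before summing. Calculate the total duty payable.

Line 1 (21.02, Erios, 1,458 liters, ¥45,416.70):
Base rate for 21.02 is 34.5%.
21.02 has an FTA preferential rate, but origin Erios is not Cormark; base rate stands.
Additional duty on 21.02 from Erios: +66%. Applied ad valorem rate: 34.5% + 66% = 100.5%.
Duty = ¥45,416.70 × 100.5% = ¥45,643.78.
Line 2 (52.36, Durland, 862 units, ¥191,932.92):
Code 52.36 is under a tariff-rate quota (threshold 389 units). In-quota: 389 units at 0.5%; over-quota: 473 units at 21%.
Pro-rata value split: in-quota = ¥191,932.92 × 389/862 = ¥86,614.74; over-quota = ¥191,932.92 − ¥86,614.74 = ¥105,318.18.
In-quota duty = ¥86,614.74 × 0.5% = ¥433.07. Over-quota duty = ¥105,318.18 × 21% = ¥22,116.82.
Line duty = ¥433.07 + ¥22,116.82 = ¥22,549.89.
Line 3 (48.89, Durland, 1,116 kg, ¥80,262.72):
Base rate for 48.89 is 32%.
The additional-duty order on 48.89 targets Erios, not Durland; it does not apply.
Duty = ¥80,262.72 × 32% = ¥25,684.07.
Total = ¥45,643.78 + ¥22,549.89 + ¥25,684.07 = ¥93,877.74.

¥93,877.74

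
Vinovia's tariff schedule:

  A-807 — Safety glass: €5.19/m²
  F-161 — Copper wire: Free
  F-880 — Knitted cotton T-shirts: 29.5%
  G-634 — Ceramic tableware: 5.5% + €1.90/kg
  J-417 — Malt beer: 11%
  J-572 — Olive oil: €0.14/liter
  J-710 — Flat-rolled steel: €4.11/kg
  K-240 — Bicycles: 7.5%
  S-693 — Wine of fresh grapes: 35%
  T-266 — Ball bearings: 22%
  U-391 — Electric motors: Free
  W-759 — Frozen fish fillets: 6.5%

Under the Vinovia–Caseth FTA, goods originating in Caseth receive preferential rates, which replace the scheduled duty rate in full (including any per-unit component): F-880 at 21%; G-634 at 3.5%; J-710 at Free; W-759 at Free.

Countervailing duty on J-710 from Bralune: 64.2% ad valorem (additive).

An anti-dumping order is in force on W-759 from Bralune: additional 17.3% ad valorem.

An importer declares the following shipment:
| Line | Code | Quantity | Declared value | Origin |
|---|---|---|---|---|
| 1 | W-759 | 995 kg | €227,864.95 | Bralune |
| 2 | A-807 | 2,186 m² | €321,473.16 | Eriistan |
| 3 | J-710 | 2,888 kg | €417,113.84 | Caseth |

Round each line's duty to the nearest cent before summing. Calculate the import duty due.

Line 1 (W-759, Bralune, 995 kg, €227,864.95):
Base rate for W-759 is 6.5%.
W-759 has an FTA preferential rate, but origin Bralune is not Caseth; base rate stands.
Additional duty on W-759 from Bralune: +17.3%. Applied ad valorem rate: 6.5% + 17.3% = 23.8%.
Duty = €227,864.95 × 23.8% = €54,231.86.
Line 2 (A-807, Eriistan, 2,186 m², €321,473.16):
Base rate for A-807 is €5.19/m².
Duty = 2,186 × €5.19 = €11,345.34.
Line 3 (J-710, Caseth, 2,888 kg, €417,113.84):
Base rate for J-710 is €4.11/kg.
Origin Caseth qualifies under the Vinovia–Caseth agreement and J-710 is covered: preferential rate Free applies instead.
The additional-duty order on J-710 targets Bralune, not Caseth; it does not apply.
Duty = €417,113.84 × 0% = €0.00.
Total = €54,231.86 + €11,345.34 + €0.00 = €65,577.20.

€65,577.20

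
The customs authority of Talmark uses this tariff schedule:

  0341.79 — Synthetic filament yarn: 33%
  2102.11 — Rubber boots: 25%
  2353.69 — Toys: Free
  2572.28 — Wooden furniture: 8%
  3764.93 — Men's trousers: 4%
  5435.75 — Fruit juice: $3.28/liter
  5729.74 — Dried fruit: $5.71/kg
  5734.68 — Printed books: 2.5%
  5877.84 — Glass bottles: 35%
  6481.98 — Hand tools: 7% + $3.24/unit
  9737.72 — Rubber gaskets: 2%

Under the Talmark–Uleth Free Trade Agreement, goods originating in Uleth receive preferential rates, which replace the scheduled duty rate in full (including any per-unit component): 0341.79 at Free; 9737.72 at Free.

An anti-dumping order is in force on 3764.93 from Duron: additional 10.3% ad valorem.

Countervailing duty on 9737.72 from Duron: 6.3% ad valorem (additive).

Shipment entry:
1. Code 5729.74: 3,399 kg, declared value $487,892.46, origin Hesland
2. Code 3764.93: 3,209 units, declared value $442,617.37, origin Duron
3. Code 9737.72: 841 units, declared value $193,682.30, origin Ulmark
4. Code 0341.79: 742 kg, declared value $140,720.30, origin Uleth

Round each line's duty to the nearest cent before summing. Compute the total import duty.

Line 1 (5729.74, Hesland, 3,399 kg, $487,892.46):
Base rate for 5729.74 is $5.71/kg.
Duty = 3,399 × $5.71 = $19,408.29.
Line 2 (3764.93, Duron, 3,209 units, $442,617.37):
Base rate for 3764.93 is 4%.
Additional duty on 3764.93 from Duron: +10.3%. Applied ad valorem rate: 4% + 10.3% = 14.3%.
Duty = $442,617.37 × 14.3% = $63,294.28.
Line 3 (9737.72, Ulmark, 841 units, $193,682.30):
Base rate for 9737.72 is 2%.
9737.72 has an FTA preferential rate, but origin Ulmark is not Uleth; base rate stands.
The additional-duty order on 9737.72 targets Duron, not Ulmark; it does not apply.
Duty = $193,682.30 × 2% = $3,873.65.
Line 4 (0341.79, Uleth, 742 kg, $140,720.30):
Base rate for 0341.79 is 33%.
Origin Uleth qualifies under the Talmark–Uleth agreement and 0341.79 is covered: preferential rate Free applies instead.
Duty = $140,720.30 × 0% = $0.00.
Total = $19,408.29 + $63,294.28 + $3,873.65 + $0.00 = $86,576.22.

$86,576.22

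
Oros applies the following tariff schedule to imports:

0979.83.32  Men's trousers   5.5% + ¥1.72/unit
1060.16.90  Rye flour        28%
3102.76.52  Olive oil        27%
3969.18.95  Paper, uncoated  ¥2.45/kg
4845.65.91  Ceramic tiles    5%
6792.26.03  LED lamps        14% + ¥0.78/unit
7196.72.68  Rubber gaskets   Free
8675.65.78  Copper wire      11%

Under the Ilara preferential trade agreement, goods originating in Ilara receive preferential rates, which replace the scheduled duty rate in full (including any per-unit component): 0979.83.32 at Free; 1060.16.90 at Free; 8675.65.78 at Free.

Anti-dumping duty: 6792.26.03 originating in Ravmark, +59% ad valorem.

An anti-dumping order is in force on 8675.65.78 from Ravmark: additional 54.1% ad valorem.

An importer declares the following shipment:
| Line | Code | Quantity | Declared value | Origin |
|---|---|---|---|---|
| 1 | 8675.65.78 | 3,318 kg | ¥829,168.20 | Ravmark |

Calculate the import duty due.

¥539,788.50

Line 1 (8675.65.78, Ravmark, 3,318 kg, ¥829,168.20):
Base rate for 8675.65.78 is 11%.
8675.65.78 has an FTA preferential rate, but origin Ravmark is not Ilara; base rate stands.
Additional duty on 8675.65.78 from Ravmark: +54.1%. Applied ad valorem rate: 11% + 54.1% = 65.1%.
Duty = ¥829,168.20 × 65.1% = ¥539,788.50.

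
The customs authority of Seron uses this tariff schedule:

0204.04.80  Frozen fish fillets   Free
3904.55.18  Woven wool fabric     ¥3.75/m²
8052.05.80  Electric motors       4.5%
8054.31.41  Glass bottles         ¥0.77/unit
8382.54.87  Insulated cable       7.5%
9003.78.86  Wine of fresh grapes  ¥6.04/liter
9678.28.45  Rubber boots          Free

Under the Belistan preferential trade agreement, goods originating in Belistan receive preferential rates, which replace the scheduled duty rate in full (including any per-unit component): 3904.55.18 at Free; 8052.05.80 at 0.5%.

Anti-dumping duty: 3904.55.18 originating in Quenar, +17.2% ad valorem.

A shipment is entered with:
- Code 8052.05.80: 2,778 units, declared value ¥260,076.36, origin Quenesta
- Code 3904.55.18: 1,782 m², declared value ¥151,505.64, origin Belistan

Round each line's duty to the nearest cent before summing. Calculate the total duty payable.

Line 1 (8052.05.80, Quenesta, 2,778 units, ¥260,076.36):
Base rate for 8052.05.80 is 4.5%.
8052.05.80 has an FTA preferential rate, but origin Quenesta is not Belistan; base rate stands.
Duty = ¥260,076.36 × 4.5% = ¥11,703.44.
Line 2 (3904.55.18, Belistan, 1,782 m², ¥151,505.64):
Base rate for 3904.55.18 is ¥3.75/m².
Origin Belistan qualifies under the Seron–Belistan agreement and 3904.55.18 is covered: preferential rate Free applies instead.
The additional-duty order on 3904.55.18 targets Quenar, not Belistan; it does not apply.
Duty = ¥151,505.64 × 0% = ¥0.00.
Total = ¥11,703.44 + ¥0.00 = ¥11,703.44.

¥11,703.44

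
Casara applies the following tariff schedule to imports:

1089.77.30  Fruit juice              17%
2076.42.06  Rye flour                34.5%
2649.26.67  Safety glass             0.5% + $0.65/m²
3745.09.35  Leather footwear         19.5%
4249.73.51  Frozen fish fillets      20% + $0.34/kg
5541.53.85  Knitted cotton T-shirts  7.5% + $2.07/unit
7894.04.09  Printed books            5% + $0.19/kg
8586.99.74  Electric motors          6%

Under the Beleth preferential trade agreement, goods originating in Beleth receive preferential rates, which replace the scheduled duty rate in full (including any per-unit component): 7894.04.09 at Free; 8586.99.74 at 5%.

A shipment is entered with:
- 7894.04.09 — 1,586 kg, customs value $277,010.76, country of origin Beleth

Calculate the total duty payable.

$0.00

Line 1 (7894.04.09, Beleth, 1,586 kg, $277,010.76):
Base rate for 7894.04.09 is 5% + $0.19/kg.
Origin Beleth qualifies under the Casara–Beleth agreement and 7894.04.09 is covered: preferential rate Free applies instead.
Duty = $277,010.76 × 0% = $0.00.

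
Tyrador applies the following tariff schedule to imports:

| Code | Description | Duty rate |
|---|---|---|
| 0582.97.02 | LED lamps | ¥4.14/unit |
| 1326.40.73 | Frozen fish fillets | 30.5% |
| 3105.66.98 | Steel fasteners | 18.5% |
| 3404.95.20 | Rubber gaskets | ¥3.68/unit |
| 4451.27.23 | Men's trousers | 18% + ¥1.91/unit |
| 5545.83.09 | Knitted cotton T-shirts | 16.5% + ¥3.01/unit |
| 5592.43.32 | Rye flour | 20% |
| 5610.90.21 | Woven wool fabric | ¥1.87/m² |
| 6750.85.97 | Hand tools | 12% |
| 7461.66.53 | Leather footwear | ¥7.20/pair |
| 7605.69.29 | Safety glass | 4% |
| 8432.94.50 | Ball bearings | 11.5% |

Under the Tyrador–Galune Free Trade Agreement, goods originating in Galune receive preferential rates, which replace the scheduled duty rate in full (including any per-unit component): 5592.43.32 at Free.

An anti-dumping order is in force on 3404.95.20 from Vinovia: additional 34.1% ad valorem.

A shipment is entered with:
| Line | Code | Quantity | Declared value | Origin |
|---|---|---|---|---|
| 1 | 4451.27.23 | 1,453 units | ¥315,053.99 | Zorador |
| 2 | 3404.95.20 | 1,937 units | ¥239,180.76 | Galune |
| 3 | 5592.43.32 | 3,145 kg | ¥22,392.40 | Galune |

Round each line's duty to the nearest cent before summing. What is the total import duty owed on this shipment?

Line 1 (4451.27.23, Zorador, 1,453 units, ¥315,053.99):
Base rate for 4451.27.23 is 18% + ¥1.91/unit.
Duty = ¥315,053.99 × 18% + 1,453 × ¥1.91 = ¥59,484.95.
Line 2 (3404.95.20, Galune, 1,937 units, ¥239,180.76):
Base rate for 3404.95.20 is ¥3.68/unit.
Origin Galune is the FTA partner but 3404.95.20 is not on the preference list; base rate stands.
The additional-duty order on 3404.95.20 targets Vinovia, not Galune; it does not apply.
Duty = 1,937 × ¥3.68 = ¥7,128.16.
Line 3 (5592.43.32, Galune, 3,145 kg, ¥22,392.40):
Base rate for 5592.43.32 is 20%.
Origin Galune qualifies under the Tyrador–Galune agreement and 5592.43.32 is covered: preferential rate Free applies instead.
Duty = ¥22,392.40 × 0% = ¥0.00.
Total = ¥59,484.95 + ¥7,128.16 + ¥0.00 = ¥66,613.11.

¥66,613.11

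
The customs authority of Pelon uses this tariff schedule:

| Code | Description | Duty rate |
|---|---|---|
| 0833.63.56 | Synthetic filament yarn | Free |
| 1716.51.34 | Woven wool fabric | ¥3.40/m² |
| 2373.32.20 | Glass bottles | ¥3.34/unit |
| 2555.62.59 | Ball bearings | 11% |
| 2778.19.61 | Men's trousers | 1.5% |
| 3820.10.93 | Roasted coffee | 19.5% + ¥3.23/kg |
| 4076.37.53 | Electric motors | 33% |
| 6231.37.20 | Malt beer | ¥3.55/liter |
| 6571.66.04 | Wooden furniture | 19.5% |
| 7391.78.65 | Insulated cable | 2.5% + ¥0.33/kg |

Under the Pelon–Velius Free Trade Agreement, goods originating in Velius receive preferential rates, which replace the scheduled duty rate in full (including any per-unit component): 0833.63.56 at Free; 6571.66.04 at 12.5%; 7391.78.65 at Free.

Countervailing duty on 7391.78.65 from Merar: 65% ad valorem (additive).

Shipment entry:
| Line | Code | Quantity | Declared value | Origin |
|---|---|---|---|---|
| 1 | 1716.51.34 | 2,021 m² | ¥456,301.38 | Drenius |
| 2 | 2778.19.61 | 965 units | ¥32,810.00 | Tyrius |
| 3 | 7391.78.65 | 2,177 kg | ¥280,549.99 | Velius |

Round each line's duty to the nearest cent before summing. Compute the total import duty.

Line 1 (1716.51.34, Drenius, 2,021 m², ¥456,301.38):
Base rate for 1716.51.34 is ¥3.40/m².
Duty = 2,021 × ¥3.40 = ¥6,871.40.
Line 2 (2778.19.61, Tyrius, 965 units, ¥32,810.00):
Base rate for 2778.19.61 is 1.5%.
Duty = ¥32,810.00 × 1.5% = ¥492.15.
Line 3 (7391.78.65, Velius, 2,177 kg, ¥280,549.99):
Base rate for 7391.78.65 is 2.5% + ¥0.33/kg.
Origin Velius qualifies under the Pelon–Velius agreement and 7391.78.65 is covered: preferential rate Free applies instead.
The additional-duty order on 7391.78.65 targets Merar, not Velius; it does not apply.
Duty = ¥280,549.99 × 0% = ¥0.00.
Total = ¥6,871.40 + ¥492.15 + ¥0.00 = ¥7,363.55.

¥7,363.55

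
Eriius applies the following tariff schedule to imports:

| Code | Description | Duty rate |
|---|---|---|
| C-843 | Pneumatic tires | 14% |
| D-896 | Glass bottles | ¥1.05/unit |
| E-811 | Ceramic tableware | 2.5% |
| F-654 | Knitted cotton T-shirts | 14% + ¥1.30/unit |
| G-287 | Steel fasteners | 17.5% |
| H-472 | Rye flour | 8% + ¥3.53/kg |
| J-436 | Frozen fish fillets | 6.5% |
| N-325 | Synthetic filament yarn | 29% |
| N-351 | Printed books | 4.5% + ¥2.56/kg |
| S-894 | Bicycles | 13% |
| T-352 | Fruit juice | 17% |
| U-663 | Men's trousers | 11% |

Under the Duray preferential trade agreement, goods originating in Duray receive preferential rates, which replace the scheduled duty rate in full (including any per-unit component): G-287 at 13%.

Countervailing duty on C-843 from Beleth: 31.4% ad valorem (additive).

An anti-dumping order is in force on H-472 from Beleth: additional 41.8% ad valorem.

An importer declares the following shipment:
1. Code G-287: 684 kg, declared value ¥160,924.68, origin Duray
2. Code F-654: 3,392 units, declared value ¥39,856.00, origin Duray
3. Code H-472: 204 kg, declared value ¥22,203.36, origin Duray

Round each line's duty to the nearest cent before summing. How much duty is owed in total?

¥33,406.04

Line 1 (G-287, Duray, 684 kg, ¥160,924.68):
Base rate for G-287 is 17.5%.
Origin Duray qualifies under the Eriius–Duray agreement and G-287 is covered: preferential rate 13% applies instead.
Duty = ¥160,924.68 × 13% = ¥20,920.21.
Line 2 (F-654, Duray, 3,392 units, ¥39,856.00):
Base rate for F-654 is 14% + ¥1.30/unit.
Origin Duray is the FTA partner but F-654 is not on the preference list; base rate stands.
Duty = ¥39,856.00 × 14% + 3,392 × ¥1.30 = ¥9,989.44.
Line 3 (H-472, Duray, 204 kg, ¥22,203.36):
Base rate for H-472 is 8% + ¥3.53/kg.
Origin Duray is the FTA partner but H-472 is not on the preference list; base rate stands.
The additional-duty order on H-472 targets Beleth, not Duray; it does not apply.
Duty = ¥22,203.36 × 8% + 204 × ¥3.53 = ¥2,496.39.
Total = ¥20,920.21 + ¥9,989.44 + ¥2,496.39 = ¥33,406.04.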